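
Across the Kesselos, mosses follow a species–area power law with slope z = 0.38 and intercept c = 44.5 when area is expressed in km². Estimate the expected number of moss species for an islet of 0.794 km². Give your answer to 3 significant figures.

S = 44.5 × 0.794^0.38 = 44.5 × 0.9161 ≈ 40.77

40.8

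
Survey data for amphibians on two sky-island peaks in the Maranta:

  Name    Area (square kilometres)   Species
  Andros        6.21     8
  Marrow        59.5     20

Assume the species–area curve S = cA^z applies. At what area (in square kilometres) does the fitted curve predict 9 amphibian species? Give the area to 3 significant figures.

8.30 square kilometres

z = ln(20/8) / ln(59.5/6.21) = 0.9163 / 2.2598 = 0.4055
c = 8 / 6.21^0.4055 = 8 / 2.097 = 3.815
A = (9/3.815)^(1/0.4055) ⇒ ln A = ln(2.359)/0.4055 = 2.1166
A = e^2.1166 ≈ 8.303 square kilometres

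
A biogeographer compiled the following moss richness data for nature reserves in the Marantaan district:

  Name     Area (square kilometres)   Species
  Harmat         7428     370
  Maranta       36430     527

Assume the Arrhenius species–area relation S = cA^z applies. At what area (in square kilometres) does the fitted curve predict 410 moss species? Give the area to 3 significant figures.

11800 square kilometres

z = ln(527/370) / ln(36430/7428) = 0.3537 / 1.5901 = 0.2224
c = 370 / 7428^0.2224 = 370 / 7.261 = 50.96
A = (410/50.96)^(1/0.2224) ⇒ ln A = ln(8.046)/0.2224 = 9.3745
A = e^9.3745 ≈ 11784 square kilometres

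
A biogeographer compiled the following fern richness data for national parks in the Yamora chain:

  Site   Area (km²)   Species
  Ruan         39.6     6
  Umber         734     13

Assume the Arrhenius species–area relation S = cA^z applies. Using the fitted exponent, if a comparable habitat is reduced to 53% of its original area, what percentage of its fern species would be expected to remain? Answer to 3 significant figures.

z = ln(13/6) / ln(734/39.6) = 0.7732 / 2.9197 = 0.2648
S_new/S_old = (A_new/A_old)^z = 0.53^0.2648 = exp(0.2648 × -0.6349) = 0.8452

84.5%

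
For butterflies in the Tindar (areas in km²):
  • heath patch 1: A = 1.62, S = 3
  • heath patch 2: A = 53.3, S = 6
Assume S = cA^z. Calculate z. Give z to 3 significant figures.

0.198

Taking logs: ln S = ln c + z ln A, so z = (ln S₂ − ln S₁)/(ln A₂ − ln A₁).
z = ln(6/3) / ln(53.3/1.62) = ln(2) / ln(32.9) = 0.6931 / 3.4935 = 0.1984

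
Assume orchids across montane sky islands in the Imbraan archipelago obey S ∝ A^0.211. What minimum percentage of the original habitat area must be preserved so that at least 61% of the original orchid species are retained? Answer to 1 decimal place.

Need (A_new/A_old)^0.211 = 0.61, so A_new/A_old = 0.61^(1/0.211) = 0.61^4.739
ln(A_new/A_old) = ln 0.61 / 0.211 = -0.4943 / 0.211 = -2.3426
A_new/A_old = e^-2.3426 ≈ 0.09607

9.6%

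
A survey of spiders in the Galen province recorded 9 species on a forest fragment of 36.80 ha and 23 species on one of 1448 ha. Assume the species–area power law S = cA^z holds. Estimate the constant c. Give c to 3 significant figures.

3.58

z = ln(S₂/S₁) / ln(A₂/A₁) = ln(23/9) / ln(1448/36.8) = 0.9383 / 3.6724 = 0.2555
c = S₁ / A₁^z = 9 / 36.8^0.2555 = 9 / 2.512 = 3.582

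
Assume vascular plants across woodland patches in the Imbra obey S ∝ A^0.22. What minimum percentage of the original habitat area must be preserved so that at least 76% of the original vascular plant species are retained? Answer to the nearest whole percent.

29%

Need (A_new/A_old)^0.22 = 0.76, so A_new/A_old = 0.76^(1/0.22) = 0.76^4.545
ln(A_new/A_old) = ln 0.76 / 0.22 = -0.2744 / 0.22 = -1.2474
A_new/A_old = e^-1.2474 ≈ 0.2872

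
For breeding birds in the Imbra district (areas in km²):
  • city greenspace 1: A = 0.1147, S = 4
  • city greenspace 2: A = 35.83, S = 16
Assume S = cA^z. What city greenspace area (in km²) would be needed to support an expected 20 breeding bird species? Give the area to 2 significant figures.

z = ln(16/4) / ln(35.83/0.1147) = 1.3863 / 5.7442 = 0.2413
c = 4 / 0.1147^0.2413 = 4 / 0.593 = 6.746
A = (20/6.746)^(1/0.2413) ⇒ ln A = ln(2.965)/0.2413 = 4.5034
A = e^4.5034 ≈ 90.32 km²

90 km²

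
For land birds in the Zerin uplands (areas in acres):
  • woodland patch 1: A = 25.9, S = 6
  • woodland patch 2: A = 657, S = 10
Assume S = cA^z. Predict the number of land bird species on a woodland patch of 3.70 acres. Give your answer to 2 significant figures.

z = ln(10/6) / ln(657/25.9) = 0.5108 / 3.2334 = 0.1580
c = 6 / 25.9^0.1580 = 6 / 1.672 = 3.588
S₃ = 3.588 × 3.7^0.1580 = 3.588 × 1.23 ≈ 4.412

4.4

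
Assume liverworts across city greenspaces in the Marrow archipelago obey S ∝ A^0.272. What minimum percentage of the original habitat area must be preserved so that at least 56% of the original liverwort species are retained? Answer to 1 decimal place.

11.9%

Need (A_new/A_old)^0.272 = 0.56, so A_new/A_old = 0.56^(1/0.272) = 0.56^3.676
ln(A_new/A_old) = ln 0.56 / 0.272 = -0.5798 / 0.272 = -2.1317
A_new/A_old = e^-2.1317 ≈ 0.1186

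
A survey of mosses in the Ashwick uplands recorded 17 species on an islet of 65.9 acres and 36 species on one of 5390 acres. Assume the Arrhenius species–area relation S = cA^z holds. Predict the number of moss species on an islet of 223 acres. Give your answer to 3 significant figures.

20.9

z = ln(36/17) / ln(5390/65.9) = 0.7503 / 4.4042 = 0.1704
c = 17 / 65.9^0.1704 = 17 / 2.041 = 8.329
S₃ = 8.329 × 223^0.1704 = 8.329 × 2.512 ≈ 20.92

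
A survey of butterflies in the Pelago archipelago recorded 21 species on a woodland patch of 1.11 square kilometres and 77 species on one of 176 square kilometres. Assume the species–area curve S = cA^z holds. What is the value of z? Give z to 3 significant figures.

0.256

Taking logs: ln S = ln c + z ln A, so z = (ln S₂ − ln S₁)/(ln A₂ − ln A₁).
z = ln(77/21) / ln(176/1.11) = ln(3.667) / ln(158.6) = 1.2993 / 5.0661 = 0.2565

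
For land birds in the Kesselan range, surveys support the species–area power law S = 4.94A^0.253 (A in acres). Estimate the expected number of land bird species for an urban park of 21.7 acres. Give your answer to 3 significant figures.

S = 4.94 × 21.7^0.253
ln S = ln 4.94 + 0.253 × ln 21.7 = 1.5974 + 0.253 × 3.0773 = 2.3759
S = e^2.3759 ≈ 10.76

10.8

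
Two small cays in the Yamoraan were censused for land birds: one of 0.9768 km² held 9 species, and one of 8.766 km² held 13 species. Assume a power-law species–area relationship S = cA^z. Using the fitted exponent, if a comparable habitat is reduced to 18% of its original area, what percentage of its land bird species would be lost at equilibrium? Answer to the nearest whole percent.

25%

z = ln(13/9) / ln(8.766/0.9768) = 0.3677 / 2.1944 = 0.1676
S_new/S_old = (A_new/A_old)^z = 0.18^0.1676 = exp(0.1676 × -1.7148) = 0.7502
Fraction lost = 1 − 0.7502 = 0.2498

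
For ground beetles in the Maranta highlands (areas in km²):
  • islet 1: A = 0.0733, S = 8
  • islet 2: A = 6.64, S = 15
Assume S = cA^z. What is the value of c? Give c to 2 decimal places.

11.52

z = ln(S₂/S₁) / ln(A₂/A₁) = ln(15/8) / ln(6.64/0.0733) = 0.6286 / 4.5063 = 0.1395
c = S₁ / A₁^z = 8 / 0.0733^0.1395 = 8 / 0.6945 = 11.52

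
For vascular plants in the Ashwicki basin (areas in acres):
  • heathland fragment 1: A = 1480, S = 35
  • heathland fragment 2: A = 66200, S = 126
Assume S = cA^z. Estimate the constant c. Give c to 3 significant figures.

z = ln(S₂/S₁) / ln(A₂/A₁) = ln(126/35) / ln(66200/1480) = 1.2809 / 3.8006 = 0.3370
c = S₁ / A₁^z = 35 / 1480^0.3370 = 35 / 11.71 = 2.989

2.99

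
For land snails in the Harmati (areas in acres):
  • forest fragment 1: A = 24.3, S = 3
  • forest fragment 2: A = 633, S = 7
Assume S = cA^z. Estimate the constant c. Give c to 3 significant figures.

1.31

z = ln(S₂/S₁) / ln(A₂/A₁) = ln(7/3) / ln(633/24.3) = 0.8473 / 3.2600 = 0.2599
c = S₁ / A₁^z = 3 / 24.3^0.2599 = 3 / 2.292 = 1.309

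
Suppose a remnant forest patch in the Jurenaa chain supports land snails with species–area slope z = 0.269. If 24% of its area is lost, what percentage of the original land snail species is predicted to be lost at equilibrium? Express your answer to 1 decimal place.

7.1%

S_new/S_old = (A_new/A_old)^z = 0.76^0.269
= exp(0.269 × ln 0.76) = exp(0.269 × -0.2744) = exp(-0.0738) ≈ 0.9288
Fraction lost = 1 − 0.9288 = 0.07116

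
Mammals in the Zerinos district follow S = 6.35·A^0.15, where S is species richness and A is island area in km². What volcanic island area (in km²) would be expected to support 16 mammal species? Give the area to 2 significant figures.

16 = 6.35 × A^0.15  ⇒  A^0.15 = 16/6.35 = 2.52
ln A = ln(2.52) / 0.15 = 0.9241 / 0.15 = 6.1609
A = e^6.1609 ≈ 473.9 km²

470 km²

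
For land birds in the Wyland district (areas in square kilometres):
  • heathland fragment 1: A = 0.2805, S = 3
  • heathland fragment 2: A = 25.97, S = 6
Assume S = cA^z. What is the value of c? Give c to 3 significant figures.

3.64

z = ln(S₂/S₁) / ln(A₂/A₁) = ln(6/3) / ln(25.97/0.2805) = 0.6931 / 4.5281 = 0.1531
c = S₁ / A₁^z = 3 / 0.2805^0.1531 = 3 / 0.8232 = 3.644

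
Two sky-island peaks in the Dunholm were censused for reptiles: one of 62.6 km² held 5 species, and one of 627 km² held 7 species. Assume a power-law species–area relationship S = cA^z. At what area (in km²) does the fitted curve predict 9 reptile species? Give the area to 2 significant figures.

z = ln(7/5) / ln(627/62.6) = 0.3365 / 2.3042 = 0.1460
c = 5 / 62.6^0.1460 = 5 / 1.83 = 2.733
A = (9/2.733)^(1/0.1460) ⇒ ln A = ln(3.293)/0.1460 = 8.1620
A = e^8.1620 ≈ 3505 km²

3500 km²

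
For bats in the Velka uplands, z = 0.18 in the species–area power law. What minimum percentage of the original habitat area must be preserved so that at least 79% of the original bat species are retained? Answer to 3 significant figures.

27.0%

Need (A_new/A_old)^0.18 = 0.79, so A_new/A_old = 0.79^(1/0.18) = 0.79^5.556
ln(A_new/A_old) = ln 0.79 / 0.18 = -0.2357 / 0.18 = -1.3096
A_new/A_old = e^-1.3096 ≈ 0.2699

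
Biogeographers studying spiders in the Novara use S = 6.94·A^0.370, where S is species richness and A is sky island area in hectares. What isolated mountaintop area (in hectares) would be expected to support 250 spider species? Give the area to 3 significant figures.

16100 hectares

250 = 6.94 × A^0.37  ⇒  A^0.37 = 250/6.94 = 36.02
ln A = ln(36.02) / 0.37 = 3.5842 / 0.37 = 9.6869
A = e^9.6869 ≈ 16106 hectares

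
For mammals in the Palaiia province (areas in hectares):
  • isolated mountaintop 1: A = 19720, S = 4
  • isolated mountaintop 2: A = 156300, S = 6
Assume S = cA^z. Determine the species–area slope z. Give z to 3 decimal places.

0.196

Taking logs: ln S = ln c + z ln A, so z = (ln S₂ − ln S₁)/(ln A₂ − ln A₁).
z = ln(6/4) / ln(156300/19720) = ln(1.5) / ln(7.926) = 0.4055 / 2.0701 = 0.1959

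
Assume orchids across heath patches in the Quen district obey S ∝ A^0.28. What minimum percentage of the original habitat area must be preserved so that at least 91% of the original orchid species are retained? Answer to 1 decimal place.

71.4%

Need (A_new/A_old)^0.28 = 0.91, so A_new/A_old = 0.91^(1/0.28) = 0.91^3.571
ln(A_new/A_old) = ln 0.91 / 0.28 = -0.0943 / 0.28 = -0.3368
A_new/A_old = e^-0.3368 ≈ 0.714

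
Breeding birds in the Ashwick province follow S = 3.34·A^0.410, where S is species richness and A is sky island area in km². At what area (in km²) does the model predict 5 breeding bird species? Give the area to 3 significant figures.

5 = 3.34 × A^0.41  ⇒  A^0.41 = 5/3.34 = 1.497
ln A = ln(1.497) / 0.41 = 0.4035 / 0.41 = 0.9841
A = e^0.9841 ≈ 2.675 km²

2.68 km²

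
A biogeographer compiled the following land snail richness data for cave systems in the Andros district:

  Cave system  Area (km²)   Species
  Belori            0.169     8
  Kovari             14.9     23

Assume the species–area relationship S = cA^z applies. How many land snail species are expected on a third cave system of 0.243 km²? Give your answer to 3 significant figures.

8.72

z = ln(23/8) / ln(14.9/0.169) = 1.0561 / 4.4792 = 0.2358
c = 8 / 0.169^0.2358 = 8 / 0.6576 = 12.17
S₃ = 12.17 × 0.243^0.2358 = 12.17 × 0.7164 ≈ 8.715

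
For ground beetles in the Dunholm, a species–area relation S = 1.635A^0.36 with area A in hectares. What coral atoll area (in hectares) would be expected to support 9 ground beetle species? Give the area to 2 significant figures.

9 = 1.635 × A^0.36  ⇒  A^0.36 = 9/1.635 = 5.505
ln A = ln(5.505) / 0.36 = 1.7056 / 0.36 = 4.7377
A = e^4.7377 ≈ 114.2 hectares

110 hectares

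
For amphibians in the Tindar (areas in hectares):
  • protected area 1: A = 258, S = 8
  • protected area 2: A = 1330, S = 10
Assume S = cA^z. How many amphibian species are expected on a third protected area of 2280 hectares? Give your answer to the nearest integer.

11

z = ln(10/8) / ln(1330/258) = 0.2231 / 1.6400 = 0.1361
c = 8 / 258^0.1361 = 8 / 2.129 = 3.758
S₃ = 3.758 × 2280^0.1361 = 3.758 × 2.864 ≈ 10.76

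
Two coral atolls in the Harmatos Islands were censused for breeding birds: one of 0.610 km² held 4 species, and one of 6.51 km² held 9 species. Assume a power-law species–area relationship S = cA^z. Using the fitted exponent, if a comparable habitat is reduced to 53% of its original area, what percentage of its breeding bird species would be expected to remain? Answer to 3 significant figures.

80.5%

z = ln(9/4) / ln(6.51/0.61) = 0.8109 / 2.3676 = 0.3425
S_new/S_old = (A_new/A_old)^z = 0.53^0.3425 = exp(0.3425 × -0.6349) = 0.8046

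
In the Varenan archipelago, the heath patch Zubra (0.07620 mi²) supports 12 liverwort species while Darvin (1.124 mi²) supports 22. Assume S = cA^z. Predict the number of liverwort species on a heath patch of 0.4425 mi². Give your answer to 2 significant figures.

18

z = ln(22/12) / ln(1.124/0.0762) = 0.6061 / 2.6913 = 0.2252
c = 12 / 0.0762^0.2252 = 12 / 0.56 = 21.43
S₃ = 21.43 × 0.4425^0.2252 = 21.43 × 0.8322 ≈ 17.83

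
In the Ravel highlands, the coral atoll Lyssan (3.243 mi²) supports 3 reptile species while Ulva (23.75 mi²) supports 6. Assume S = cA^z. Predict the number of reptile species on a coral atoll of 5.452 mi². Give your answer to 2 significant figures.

3.6

z = ln(6/3) / ln(23.75/3.243) = 0.6931 / 1.9911 = 0.3481
c = 3 / 3.243^0.3481 = 3 / 1.506 = 1.992
S₃ = 1.992 × 5.452^0.3481 = 1.992 × 1.805 ≈ 3.595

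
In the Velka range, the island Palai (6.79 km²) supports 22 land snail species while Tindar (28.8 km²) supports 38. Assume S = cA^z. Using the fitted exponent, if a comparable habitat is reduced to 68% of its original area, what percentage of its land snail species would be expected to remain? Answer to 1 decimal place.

86.4%

z = ln(38/22) / ln(28.8/6.79) = 0.5465 / 1.4449 = 0.3783
S_new/S_old = (A_new/A_old)^z = 0.68^0.3783 = exp(0.3783 × -0.3857) = 0.8643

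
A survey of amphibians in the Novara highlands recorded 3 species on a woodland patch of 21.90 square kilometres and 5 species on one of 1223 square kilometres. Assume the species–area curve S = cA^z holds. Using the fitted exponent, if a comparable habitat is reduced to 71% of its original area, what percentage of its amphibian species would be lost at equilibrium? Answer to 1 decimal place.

4.3%

z = ln(5/3) / ln(1223/21.9) = 0.5108 / 4.0226 = 0.1270
S_new/S_old = (A_new/A_old)^z = 0.71^0.1270 = exp(0.1270 × -0.3425) = 0.9574
Fraction lost = 1 − 0.9574 = 0.04256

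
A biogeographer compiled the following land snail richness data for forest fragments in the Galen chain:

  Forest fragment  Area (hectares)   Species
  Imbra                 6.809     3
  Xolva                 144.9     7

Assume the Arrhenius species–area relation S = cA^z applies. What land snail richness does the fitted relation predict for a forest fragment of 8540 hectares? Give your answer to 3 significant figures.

21.7

z = ln(7/3) / ln(144.9/6.809) = 0.8473 / 3.0578 = 0.2771
c = 3 / 6.809^0.2771 = 3 / 1.702 = 1.763
S₃ = 1.763 × 8540^0.2771 = 1.763 × 12.29 ≈ 21.66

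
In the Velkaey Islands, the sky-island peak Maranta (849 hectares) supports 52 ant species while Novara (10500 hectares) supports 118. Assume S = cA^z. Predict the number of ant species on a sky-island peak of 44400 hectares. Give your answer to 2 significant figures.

190

z = ln(118/52) / ln(10500/849) = 0.8194 / 2.5151 = 0.3258
c = 52 / 849^0.3258 = 52 / 9.001 = 5.777
S₃ = 5.777 × 44400^0.3258 = 5.777 × 32.67 ≈ 188.8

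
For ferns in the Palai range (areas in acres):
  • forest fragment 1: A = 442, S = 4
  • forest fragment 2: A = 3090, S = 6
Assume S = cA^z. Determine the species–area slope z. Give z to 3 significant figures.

0.209

Taking logs: ln S = ln c + z ln A, so z = (ln S₂ − ln S₁)/(ln A₂ − ln A₁).
z = ln(6/4) / ln(3090/442) = ln(1.5) / ln(6.991) = 0.4055 / 1.9446 = 0.2085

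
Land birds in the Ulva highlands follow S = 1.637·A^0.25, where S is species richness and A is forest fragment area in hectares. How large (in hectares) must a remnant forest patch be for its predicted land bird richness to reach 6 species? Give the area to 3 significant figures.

6 = 1.637 × A^0.25  ⇒  A^0.25 = 6/1.637 = 3.665
ln A = ln(3.665) / 0.25 = 1.2989 / 0.25 = 5.1956
A = e^5.1956 ≈ 180.5 hectares

180 hectares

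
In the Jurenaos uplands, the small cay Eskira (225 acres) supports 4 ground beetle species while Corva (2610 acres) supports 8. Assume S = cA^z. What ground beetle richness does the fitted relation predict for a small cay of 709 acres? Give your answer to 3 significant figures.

z = ln(8/4) / ln(2610/225) = 0.6931 / 2.4510 = 0.2828
c = 4 / 225^0.2828 = 4 / 4.626 = 0.8647
S₃ = 0.8647 × 709^0.2828 = 0.8647 × 6.4 ≈ 5.534

5.53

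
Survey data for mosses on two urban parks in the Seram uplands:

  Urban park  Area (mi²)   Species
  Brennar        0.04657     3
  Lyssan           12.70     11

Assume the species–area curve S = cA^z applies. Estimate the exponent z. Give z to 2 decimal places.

0.23

Taking logs: ln S = ln c + z ln A, so z = (ln S₂ − ln S₁)/(ln A₂ − ln A₁).
z = ln(11/3) / ln(12.7/0.04657) = ln(3.667) / ln(272.7) = 1.2993 / 5.6084 = 0.2317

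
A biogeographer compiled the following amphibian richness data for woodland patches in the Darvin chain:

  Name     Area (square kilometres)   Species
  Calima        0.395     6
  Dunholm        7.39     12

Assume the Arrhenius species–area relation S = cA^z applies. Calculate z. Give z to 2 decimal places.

Taking logs: ln S = ln c + z ln A, so z = (ln S₂ − ln S₁)/(ln A₂ − ln A₁).
z = ln(12/6) / ln(7.39/0.395) = ln(2) / ln(18.71) = 0.6931 / 2.9290 = 0.2366

0.24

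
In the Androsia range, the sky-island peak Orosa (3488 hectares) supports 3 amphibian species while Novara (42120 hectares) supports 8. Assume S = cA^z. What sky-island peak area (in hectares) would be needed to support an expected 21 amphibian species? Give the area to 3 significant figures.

z = ln(8/3) / ln(42120/3488) = 0.9808 / 2.4912 = 0.3937
c = 3 / 3488^0.3937 = 3 / 24.82 = 0.1209
A = (21/0.1209)^(1/0.3937) ⇒ ln A = ln(173.7)/0.3937 = 13.0995
A = e^13.0995 ≈ 488685 hectares

489000 hectares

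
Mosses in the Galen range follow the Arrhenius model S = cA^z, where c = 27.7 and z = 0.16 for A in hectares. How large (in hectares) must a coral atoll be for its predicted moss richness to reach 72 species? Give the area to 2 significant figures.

72 = 27.7 × A^0.16  ⇒  A^0.16 = 72/27.7 = 2.599
ln A = ln(2.599) / 0.16 = 0.9552 / 0.16 = 5.9702
A = e^5.9702 ≈ 391.6 hectares

390 hectares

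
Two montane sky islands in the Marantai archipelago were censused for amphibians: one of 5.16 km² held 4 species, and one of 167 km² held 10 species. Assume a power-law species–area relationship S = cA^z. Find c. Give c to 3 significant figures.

z = ln(S₂/S₁) / ln(A₂/A₁) = ln(10/4) / ln(167/5.16) = 0.9163 / 3.4771 = 0.2635
c = S₁ / A₁^z = 4 / 5.16^0.2635 = 4 / 1.541 = 2.596

2.60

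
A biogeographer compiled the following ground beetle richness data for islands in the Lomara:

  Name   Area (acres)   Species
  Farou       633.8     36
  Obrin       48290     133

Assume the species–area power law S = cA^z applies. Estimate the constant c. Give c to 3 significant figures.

5.14

z = ln(S₂/S₁) / ln(A₂/A₁) = ln(133/36) / ln(48290/633.8) = 1.3068 / 4.3332 = 0.3016
c = S₁ / A₁^z = 36 / 633.8^0.3016 = 36 / 6.999 = 5.144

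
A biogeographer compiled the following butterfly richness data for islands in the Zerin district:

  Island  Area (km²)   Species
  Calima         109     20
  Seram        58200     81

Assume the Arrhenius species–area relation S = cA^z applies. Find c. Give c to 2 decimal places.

7.03

z = ln(S₂/S₁) / ln(A₂/A₁) = ln(81/20) / ln(58200/109) = 1.3987 / 6.2803 = 0.2227
c = S₁ / A₁^z = 20 / 109^0.2227 = 20 / 2.843 = 7.035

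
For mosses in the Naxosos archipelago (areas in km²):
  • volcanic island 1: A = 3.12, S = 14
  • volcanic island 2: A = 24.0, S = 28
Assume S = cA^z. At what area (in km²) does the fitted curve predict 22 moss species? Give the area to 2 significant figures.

12 km²

z = ln(28/14) / ln(24/3.12) = 0.6931 / 2.0402 = 0.3397
c = 14 / 3.12^0.3397 = 14 / 1.472 = 9.511
A = (22/9.511)^(1/0.3397) ⇒ ln A = ln(2.313)/0.3397 = 2.4682
A = e^2.4682 ≈ 11.8 km²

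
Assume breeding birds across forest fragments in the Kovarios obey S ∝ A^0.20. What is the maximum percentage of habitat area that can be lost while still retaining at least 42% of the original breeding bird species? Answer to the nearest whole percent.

Need (A_new/A_old)^0.2 = 0.42, so A_new/A_old = 0.42^(1/0.2) = 0.42^5
ln(A_new/A_old) = ln 0.42 / 0.2 = -0.8675 / 0.2 = -4.3375
A_new/A_old = e^-4.3375 ≈ 0.01307
Fraction that can be lost = 1 − 0.01307 = 0.9869

99%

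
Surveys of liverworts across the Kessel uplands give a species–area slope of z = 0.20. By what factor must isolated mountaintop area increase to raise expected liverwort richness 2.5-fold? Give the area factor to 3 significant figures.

(A₂/A₁)^0.2 = 2.5, so A₂/A₁ = 2.5^(1/0.2) = 2.5^5
ln(A₂/A₁) = ln 2.5 / 0.2 = 0.9163 / 0.2 = 4.5815
A₂/A₁ = e^4.5815 ≈ 97.66

97.7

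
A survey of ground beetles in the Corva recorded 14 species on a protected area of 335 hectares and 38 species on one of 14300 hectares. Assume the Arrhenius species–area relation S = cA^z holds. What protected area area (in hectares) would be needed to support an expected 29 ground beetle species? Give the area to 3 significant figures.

5180 hectares

z = ln(38/14) / ln(14300/335) = 0.9985 / 3.7539 = 0.2660
c = 14 / 335^0.2660 = 14 / 4.695 = 2.982
A = (29/2.982)^(1/0.2660) ⇒ ln A = ln(9.726)/0.2660 = 8.5519
A = e^8.5519 ≈ 5176 hectares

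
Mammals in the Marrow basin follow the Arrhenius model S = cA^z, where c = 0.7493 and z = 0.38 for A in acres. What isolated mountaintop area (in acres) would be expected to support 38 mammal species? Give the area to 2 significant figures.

38 = 0.7493 × A^0.38  ⇒  A^0.38 = 38/0.7493 = 50.71
ln A = ln(50.71) / 0.38 = 3.9262 / 0.38 = 10.3321
A = e^10.3321 ≈ 30703 acres

31000 acres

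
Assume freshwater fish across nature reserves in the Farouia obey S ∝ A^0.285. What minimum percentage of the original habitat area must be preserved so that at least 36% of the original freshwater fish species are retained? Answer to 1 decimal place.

Need (A_new/A_old)^0.285 = 0.36, so A_new/A_old = 0.36^(1/0.285) = 0.36^3.509
ln(A_new/A_old) = ln 0.36 / 0.285 = -1.0217 / 0.285 = -3.5847
A_new/A_old = e^-3.5847 ≈ 0.02774

2.8%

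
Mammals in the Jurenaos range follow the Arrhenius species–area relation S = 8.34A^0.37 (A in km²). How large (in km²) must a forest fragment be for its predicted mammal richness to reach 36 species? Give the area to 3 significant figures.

36 = 8.34 × A^0.37  ⇒  A^0.37 = 36/8.34 = 4.317
ln A = ln(4.317) / 0.37 = 1.4625 / 0.37 = 3.9526
A = e^3.9526 ≈ 52.07 km²

52.1 km²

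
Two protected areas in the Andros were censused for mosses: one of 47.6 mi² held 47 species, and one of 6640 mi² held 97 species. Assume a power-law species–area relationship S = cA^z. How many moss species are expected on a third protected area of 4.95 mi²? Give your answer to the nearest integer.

34

z = ln(97/47) / ln(6640/47.6) = 0.7246 / 4.9380 = 0.1467
c = 47 / 47.6^0.1467 = 47 / 1.763 = 26.66
S₃ = 26.66 × 4.95^0.1467 = 26.66 × 1.265 ≈ 33.72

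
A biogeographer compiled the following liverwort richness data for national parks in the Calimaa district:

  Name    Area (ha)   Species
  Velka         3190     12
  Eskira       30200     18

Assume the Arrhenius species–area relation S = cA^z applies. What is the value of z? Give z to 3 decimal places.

0.180

Taking logs: ln S = ln c + z ln A, so z = (ln S₂ − ln S₁)/(ln A₂ − ln A₁).
z = ln(18/12) / ln(30200/3190) = ln(1.5) / ln(9.467) = 0.4055 / 2.2478 = 0.1804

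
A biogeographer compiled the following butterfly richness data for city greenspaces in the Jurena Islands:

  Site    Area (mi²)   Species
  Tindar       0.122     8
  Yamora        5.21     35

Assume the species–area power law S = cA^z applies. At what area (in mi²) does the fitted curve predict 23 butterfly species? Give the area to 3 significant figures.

z = ln(35/8) / ln(5.21/0.122) = 1.4759 / 3.7543 = 0.3931
c = 8 / 0.122^0.3931 = 8 / 0.4373 = 18.29
A = (23/18.29)^(1/0.3931) ⇒ ln A = ln(1.257)/0.3931 = 0.5826
A = e^0.5826 ≈ 1.791 mi²

1.79 mi²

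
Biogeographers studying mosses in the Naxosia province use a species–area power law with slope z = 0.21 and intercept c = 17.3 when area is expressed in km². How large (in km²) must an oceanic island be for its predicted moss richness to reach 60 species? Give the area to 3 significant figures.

60 = 17.3 × A^0.21  ⇒  A^0.21 = 60/17.3 = 3.468
ln A = ln(3.468) / 0.21 = 1.2436 / 0.21 = 5.9221
A = e^5.9221 ≈ 373.2 km²

373 km²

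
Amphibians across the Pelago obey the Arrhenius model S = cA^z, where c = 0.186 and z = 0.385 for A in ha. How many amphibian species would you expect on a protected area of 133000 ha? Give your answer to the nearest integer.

S = 0.186 × 133000^0.385 = 0.186 × 93.9 ≈ 17.47

17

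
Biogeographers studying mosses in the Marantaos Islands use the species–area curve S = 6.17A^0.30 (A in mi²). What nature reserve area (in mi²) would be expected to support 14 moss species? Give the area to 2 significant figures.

14 = 6.17 × A^0.3  ⇒  A^0.3 = 14/6.17 = 2.269
ln A = ln(2.269) / 0.3 = 0.8194 / 0.3 = 2.7312
A = e^2.7312 ≈ 15.35 mi²

15 mi²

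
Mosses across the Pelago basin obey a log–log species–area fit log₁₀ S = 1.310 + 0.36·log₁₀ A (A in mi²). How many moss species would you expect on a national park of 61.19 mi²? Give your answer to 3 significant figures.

89.8

S = 20.42 × 61.19^0.36
ln S = ln 20.42 + 0.36 × ln 61.19 = 3.0164 + 0.36 × 4.1140 = 4.4974
S = e^4.4974 ≈ 89.79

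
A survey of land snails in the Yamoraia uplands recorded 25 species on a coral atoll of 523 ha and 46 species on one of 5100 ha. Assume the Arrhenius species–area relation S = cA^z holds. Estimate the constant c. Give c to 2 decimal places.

z = ln(S₂/S₁) / ln(A₂/A₁) = ln(46/25) / ln(5100/523) = 0.6098 / 2.2774 = 0.2677
c = S₁ / A₁^z = 25 / 523^0.2677 = 25 / 5.344 = 4.678

4.68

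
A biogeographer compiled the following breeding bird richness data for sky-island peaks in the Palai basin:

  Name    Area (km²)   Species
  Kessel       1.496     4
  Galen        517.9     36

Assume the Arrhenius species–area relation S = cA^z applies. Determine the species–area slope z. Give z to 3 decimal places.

Taking logs: ln S = ln c + z ln A, so z = (ln S₂ − ln S₁)/(ln A₂ − ln A₁).
z = ln(36/4) / ln(517.9/1.496) = ln(9) / ln(346.2) = 2.1972 / 5.8470 = 0.3758

0.376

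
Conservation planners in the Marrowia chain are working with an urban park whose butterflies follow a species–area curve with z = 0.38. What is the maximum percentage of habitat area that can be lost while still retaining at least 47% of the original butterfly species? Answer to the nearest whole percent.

Need (A_new/A_old)^0.38 = 0.47, so A_new/A_old = 0.47^(1/0.38) = 0.47^2.632
ln(A_new/A_old) = ln 0.47 / 0.38 = -0.7550 / 0.38 = -1.9869
A_new/A_old = e^-1.9869 ≈ 0.1371
Fraction that can be lost = 1 − 0.1371 = 0.8629

86%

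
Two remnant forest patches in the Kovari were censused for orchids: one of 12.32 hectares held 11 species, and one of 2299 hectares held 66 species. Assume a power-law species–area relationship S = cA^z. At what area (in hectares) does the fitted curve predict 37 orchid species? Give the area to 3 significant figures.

z = ln(66/11) / ln(2299/12.32) = 1.7918 / 5.2290 = 0.3427
c = 11 / 12.32^0.3427 = 11 / 2.364 = 4.653
A = (37/4.653)^(1/0.3427) ⇒ ln A = ln(7.953)/0.3427 = 6.0513
A = e^6.0513 ≈ 424.6 hectares

425 hectares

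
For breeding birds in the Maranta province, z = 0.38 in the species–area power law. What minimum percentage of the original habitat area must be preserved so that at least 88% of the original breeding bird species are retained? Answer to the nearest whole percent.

71%

Need (A_new/A_old)^0.38 = 0.88, so A_new/A_old = 0.88^(1/0.38) = 0.88^2.632
ln(A_new/A_old) = ln 0.88 / 0.38 = -0.1278 / 0.38 = -0.3364
A_new/A_old = e^-0.3364 ≈ 0.7143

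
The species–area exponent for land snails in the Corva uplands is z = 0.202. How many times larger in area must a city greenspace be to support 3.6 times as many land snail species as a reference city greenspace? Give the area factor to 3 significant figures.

568

(A₂/A₁)^0.202 = 3.6, so A₂/A₁ = 3.6^(1/0.202) = 3.6^4.95
ln(A₂/A₁) = ln 3.6 / 0.202 = 1.2809 / 0.202 = 6.3413
A₂/A₁ = e^6.3413 ≈ 567.5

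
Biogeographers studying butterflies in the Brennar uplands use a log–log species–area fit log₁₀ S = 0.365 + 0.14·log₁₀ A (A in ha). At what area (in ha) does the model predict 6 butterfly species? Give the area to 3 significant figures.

6 = 2.317 × A^0.14  ⇒  A^0.14 = 6/2.317 = 2.589
ln A = ln(2.589) / 0.14 = 0.9513 / 0.14 = 6.7951
A = e^6.7951 ≈ 893.5 ha

893 ha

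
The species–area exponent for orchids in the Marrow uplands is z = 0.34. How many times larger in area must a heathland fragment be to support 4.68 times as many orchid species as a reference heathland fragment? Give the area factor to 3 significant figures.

(A₂/A₁)^0.34 = 4.68, so A₂/A₁ = 4.68^(1/0.34) = 4.68^2.941
ln(A₂/A₁) = ln 4.68 / 0.34 = 1.5433 / 0.34 = 4.5391
A₂/A₁ = e^4.5391 ≈ 93.61

93.6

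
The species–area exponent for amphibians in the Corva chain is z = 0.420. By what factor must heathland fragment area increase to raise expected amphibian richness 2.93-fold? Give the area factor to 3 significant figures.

12.9

(A₂/A₁)^0.42 = 2.93, so A₂/A₁ = 2.93^(1/0.42) = 2.93^2.381
ln(A₂/A₁) = ln 2.93 / 0.42 = 1.0750 / 0.42 = 2.5595
A₂/A₁ = e^2.5595 ≈ 12.93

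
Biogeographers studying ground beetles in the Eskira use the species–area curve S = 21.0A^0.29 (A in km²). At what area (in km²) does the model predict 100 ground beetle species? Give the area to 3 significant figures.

100 = 21 × A^0.29  ⇒  A^0.29 = 100/21 = 4.762
ln A = ln(4.762) / 0.29 = 1.5606 / 0.29 = 5.3815
A = e^5.3815 ≈ 217.4 km²

217 km²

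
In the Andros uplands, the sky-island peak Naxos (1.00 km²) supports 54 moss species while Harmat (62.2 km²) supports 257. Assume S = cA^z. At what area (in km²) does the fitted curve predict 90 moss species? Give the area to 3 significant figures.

3.87 km²

z = ln(257/54) / ln(62.2/1) = 1.5601 / 4.1304 = 0.3777
c = 54 / 1^0.3777 = 54 / 1 = 54
A = (90/54)^(1/0.3777) ⇒ ln A = ln(1.667)/0.3777 = 1.3524
A = e^1.3524 ≈ 3.867 km²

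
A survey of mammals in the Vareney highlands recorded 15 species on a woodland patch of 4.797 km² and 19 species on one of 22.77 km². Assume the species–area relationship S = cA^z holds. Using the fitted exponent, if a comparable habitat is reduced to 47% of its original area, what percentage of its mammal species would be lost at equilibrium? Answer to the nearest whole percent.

z = ln(19/15) / ln(22.77/4.797) = 0.2364 / 1.5575 = 0.1518
S_new/S_old = (A_new/A_old)^z = 0.47^0.1518 = exp(0.1518 × -0.7550) = 0.8917
Fraction lost = 1 − 0.8917 = 0.1083

11%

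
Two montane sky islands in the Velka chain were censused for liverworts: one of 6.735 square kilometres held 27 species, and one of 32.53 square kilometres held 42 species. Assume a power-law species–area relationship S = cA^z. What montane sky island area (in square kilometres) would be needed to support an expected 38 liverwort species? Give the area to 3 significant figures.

22.8 square kilometres

z = ln(42/27) / ln(32.53/6.735) = 0.4418 / 1.5748 = 0.2806
c = 27 / 6.735^0.2806 = 27 / 1.708 = 15.81
A = (38/15.81)^(1/0.2806) ⇒ ln A = ln(2.403)/0.2806 = 3.1254
A = e^3.1254 ≈ 22.77 square kilometres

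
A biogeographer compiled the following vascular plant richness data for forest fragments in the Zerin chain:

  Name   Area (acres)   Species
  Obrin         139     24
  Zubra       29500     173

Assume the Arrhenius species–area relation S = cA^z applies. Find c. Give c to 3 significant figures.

z = ln(S₂/S₁) / ln(A₂/A₁) = ln(173/24) / ln(29500/139) = 1.9752 / 5.3577 = 0.3687
c = S₁ / A₁^z = 24 / 139^0.3687 = 24 / 6.167 = 3.892

3.89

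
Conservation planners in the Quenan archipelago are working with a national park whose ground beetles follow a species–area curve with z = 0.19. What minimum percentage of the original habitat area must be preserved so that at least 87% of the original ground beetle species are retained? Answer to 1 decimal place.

Need (A_new/A_old)^0.19 = 0.87, so A_new/A_old = 0.87^(1/0.19) = 0.87^5.263
ln(A_new/A_old) = ln 0.87 / 0.19 = -0.1393 / 0.19 = -0.7330
A_new/A_old = e^-0.7330 ≈ 0.4805

48.0%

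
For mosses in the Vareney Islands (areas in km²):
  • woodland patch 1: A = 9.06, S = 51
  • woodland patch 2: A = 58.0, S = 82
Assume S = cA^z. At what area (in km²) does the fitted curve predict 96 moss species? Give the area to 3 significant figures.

z = ln(82/51) / ln(58/9.06) = 0.4749 / 1.8566 = 0.2558
c = 51 / 9.06^0.2558 = 51 / 1.757 = 29.02
A = (96/29.02)^(1/0.2558) ⇒ ln A = ln(3.308)/0.2558 = 4.6767
A = e^4.6767 ≈ 107.4 km²

107 km²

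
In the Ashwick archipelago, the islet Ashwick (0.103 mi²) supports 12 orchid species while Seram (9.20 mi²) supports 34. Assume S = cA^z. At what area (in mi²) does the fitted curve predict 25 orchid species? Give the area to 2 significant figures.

2.4 mi²

z = ln(34/12) / ln(9.2/0.103) = 1.0415 / 4.4922 = 0.2318
c = 12 / 0.103^0.2318 = 12 / 0.5904 = 20.33
A = (25/20.33)^(1/0.2318) ⇒ ln A = ln(1.23)/0.2318 = 0.8929
A = e^0.8929 ≈ 2.442 mi²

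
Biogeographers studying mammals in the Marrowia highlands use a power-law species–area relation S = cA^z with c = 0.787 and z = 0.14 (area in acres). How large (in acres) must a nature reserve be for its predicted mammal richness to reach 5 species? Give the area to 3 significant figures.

544000 acres

5 = 0.787 × A^0.14  ⇒  A^0.14 = 5/0.787 = 6.353
ln A = ln(6.353) / 0.14 = 1.8490 / 0.14 = 13.2069
A = e^13.2069 ≈ 544102 acres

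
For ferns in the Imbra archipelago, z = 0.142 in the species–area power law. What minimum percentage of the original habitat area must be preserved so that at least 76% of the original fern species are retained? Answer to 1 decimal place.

Need (A_new/A_old)^0.142 = 0.76, so A_new/A_old = 0.76^(1/0.142) = 0.76^7.042
ln(A_new/A_old) = ln 0.76 / 0.142 = -0.2744 / 0.142 = -1.9327
A_new/A_old = e^-1.9327 ≈ 0.1448

14.5%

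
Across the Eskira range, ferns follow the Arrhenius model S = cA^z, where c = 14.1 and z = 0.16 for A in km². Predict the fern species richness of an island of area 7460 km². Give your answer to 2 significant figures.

59

S = 14.1 × 7460^0.16 = 14.1 × 4.165 ≈ 58.73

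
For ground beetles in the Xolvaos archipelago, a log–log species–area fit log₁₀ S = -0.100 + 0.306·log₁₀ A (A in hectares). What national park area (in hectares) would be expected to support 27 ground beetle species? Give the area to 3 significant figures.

101000 hectares

27 = 0.7943 × A^0.306  ⇒  A^0.306 = 27/0.7943 = 33.99
ln A = ln(33.99) / 0.306 = 3.5261 / 0.306 = 11.5232
A = e^11.5232 ≈ 101031 hectares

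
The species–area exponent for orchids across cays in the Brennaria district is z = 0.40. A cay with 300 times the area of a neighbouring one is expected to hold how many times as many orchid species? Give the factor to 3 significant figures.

9.79

S₂/S₁ = (A₂/A₁)^z = 300^0.4
ln(S₂/S₁) = 0.4 × ln 300 = 0.4 × 5.7038 = 2.2815
S₂/S₁ = e^2.2815 ≈ 9.791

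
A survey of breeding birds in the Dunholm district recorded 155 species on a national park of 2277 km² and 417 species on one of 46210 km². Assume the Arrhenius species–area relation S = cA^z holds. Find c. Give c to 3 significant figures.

12.2

z = ln(S₂/S₁) / ln(A₂/A₁) = ln(417/155) / ln(46210/2277) = 0.9897 / 3.0103 = 0.3288
c = S₁ / A₁^z = 155 / 2277^0.3288 = 155 / 12.7 = 12.21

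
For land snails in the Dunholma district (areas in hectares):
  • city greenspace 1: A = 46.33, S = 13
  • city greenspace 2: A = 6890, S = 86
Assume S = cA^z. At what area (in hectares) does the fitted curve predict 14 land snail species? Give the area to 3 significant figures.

56.4 hectares

z = ln(86/13) / ln(6890/46.33) = 1.8894 / 5.0020 = 0.3777
c = 13 / 46.33^0.3777 = 13 / 4.258 = 3.053
A = (14/3.053)^(1/0.3777) ⇒ ln A = ln(4.586)/0.3777 = 4.0320
A = e^4.0320 ≈ 56.37 hectares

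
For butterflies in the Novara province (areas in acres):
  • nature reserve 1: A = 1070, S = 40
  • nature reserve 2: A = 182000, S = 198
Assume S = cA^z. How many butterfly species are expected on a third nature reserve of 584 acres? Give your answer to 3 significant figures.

33.1

z = ln(198/40) / ln(182000/1070) = 1.5994 / 5.1363 = 0.3114
c = 40 / 1070^0.3114 = 40 / 8.776 = 4.558
S₃ = 4.558 × 584^0.3114 = 4.558 × 7.268 ≈ 33.13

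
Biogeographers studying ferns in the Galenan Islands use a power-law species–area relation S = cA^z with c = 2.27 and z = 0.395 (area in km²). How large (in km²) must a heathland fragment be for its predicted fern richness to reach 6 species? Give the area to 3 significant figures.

6 = 2.27 × A^0.395  ⇒  A^0.395 = 6/2.27 = 2.643
ln A = ln(2.643) / 0.395 = 0.9720 / 0.395 = 2.4607
A = e^2.4607 ≈ 11.71 km²

11.7 km²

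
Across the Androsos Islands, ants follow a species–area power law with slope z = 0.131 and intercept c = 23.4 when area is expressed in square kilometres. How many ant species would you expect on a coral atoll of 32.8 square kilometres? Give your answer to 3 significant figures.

S = 23.4 × 32.8^0.131
ln S = ln 23.4 + 0.131 × ln 32.8 = 3.1527 + 0.131 × 3.4904 = 3.6100
S = e^3.6100 ≈ 36.97

37.0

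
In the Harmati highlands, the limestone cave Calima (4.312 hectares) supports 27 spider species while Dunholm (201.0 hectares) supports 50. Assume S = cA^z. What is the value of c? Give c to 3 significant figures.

21.4

z = ln(S₂/S₁) / ln(A₂/A₁) = ln(50/27) / ln(201/4.312) = 0.6162 / 3.8419 = 0.1604
c = S₁ / A₁^z = 27 / 4.312^0.1604 = 27 / 1.264 = 21.36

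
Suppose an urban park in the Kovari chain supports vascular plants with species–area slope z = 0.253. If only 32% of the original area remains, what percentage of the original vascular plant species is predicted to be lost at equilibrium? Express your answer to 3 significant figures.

25.0%

S_new/S_old = (A_new/A_old)^z = 0.32^0.253
= exp(0.253 × ln 0.32) = exp(0.253 × -1.1394) = exp(-0.2883) ≈ 0.7496
Fraction lost = 1 − 0.7496 = 0.2504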